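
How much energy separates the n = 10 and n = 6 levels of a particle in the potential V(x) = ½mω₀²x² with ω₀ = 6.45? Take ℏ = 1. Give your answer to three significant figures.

E_n = ℏω₀(n + ½), so ΔE = (10 − 6) ℏω₀ = 4 × 6.45 = 25.80.

ΔE = 25.8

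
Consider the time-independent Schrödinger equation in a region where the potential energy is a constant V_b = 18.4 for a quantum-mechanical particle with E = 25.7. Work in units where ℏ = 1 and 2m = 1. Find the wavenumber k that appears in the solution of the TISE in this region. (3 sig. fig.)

k = 2.70

With E > V_b the solution is oscillatory, ψ ∝ e^{±ikx} with k = √(2m(E − V_b))/ℏ.
k = √(2 × 0.5 × 7.3) = 2.702.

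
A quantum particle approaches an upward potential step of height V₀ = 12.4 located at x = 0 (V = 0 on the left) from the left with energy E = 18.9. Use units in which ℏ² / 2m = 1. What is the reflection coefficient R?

R = 0.0680

The wavenumbers are k₁ = √(2mE)/ℏ = 4.347 on the left and k₂ = √(2m(E − V₀))/ℏ = 2.550 on the right.
Continuity of ψ and ψ′ at the step yields the reflection amplitude r = (k₁ − k₂)/(k₁ + k₂) = 0.2607; thus R = |r|² = 0.06796, T = 0.9320.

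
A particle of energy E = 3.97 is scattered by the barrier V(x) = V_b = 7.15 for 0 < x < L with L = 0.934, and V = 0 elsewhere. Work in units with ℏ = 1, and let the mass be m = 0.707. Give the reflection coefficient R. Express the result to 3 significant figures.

R = 0.927

Since E < V_b the interior solution is evanescent with decay constant κ = √(2m(V_b − E))/ℏ = 2.120.
κL = 1.981, sinh(κL) = 3.554.
Matching ψ, ψ′ at both faces gives T = [1 + V_b² sinh²(κL) / (4E(V_b − E))]⁻¹ = 1/13.79 = 0.0725.
R = 1 − T = 0.927.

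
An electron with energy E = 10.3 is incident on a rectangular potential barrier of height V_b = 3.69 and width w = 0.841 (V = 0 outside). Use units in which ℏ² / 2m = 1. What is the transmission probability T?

Above the barrier the interior wavenumber is k₂ = √(2m(E − V_b))/ℏ = 2.571, giving phase k₂w = 2.162.
Matching at both interfaces gives T⁻¹ = 1 + V_b² sin²(k₂w) / [4E(E − V_b)] = 1.034, hence T = 0.967.

T = 0.967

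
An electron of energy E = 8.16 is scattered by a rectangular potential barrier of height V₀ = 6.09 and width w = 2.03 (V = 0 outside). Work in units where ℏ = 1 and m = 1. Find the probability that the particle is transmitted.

T = 0.723

Above the barrier the interior wavenumber is k₂ = √(2m(E − V₀))/ℏ = 2.035, giving phase k₂w = 4.130.
T = [1 + V₀² sin²(k₂w) / (4E(E − V₀))]⁻¹ = 1/1.383 = 0.723.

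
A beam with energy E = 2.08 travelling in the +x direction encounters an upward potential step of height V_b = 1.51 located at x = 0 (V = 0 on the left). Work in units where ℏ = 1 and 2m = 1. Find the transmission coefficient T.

T = 0.902

The wavenumbers are k₁ = √(2mE)/ℏ = 1.442 on the left and k₂ = √(2m(E − V_b))/ℏ = 0.7550 on the right.
Matching ψ and ψ′ at x = 0 gives r = (k₁ − k₂)/(k₁ + k₂), so R = r² = 0.09783 and T = 1 − R = 0.9022.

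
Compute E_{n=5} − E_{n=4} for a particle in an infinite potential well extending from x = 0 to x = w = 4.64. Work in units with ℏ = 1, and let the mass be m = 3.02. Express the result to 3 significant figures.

ΔE = 0.683

E_n = n²π²ℏ²/(2mw²), so ΔE = (5² − 4²) π²ℏ²/(2mw²).
ΔE = 9 × π² / (2 × 3.02 × 4.64²) = 0.6831.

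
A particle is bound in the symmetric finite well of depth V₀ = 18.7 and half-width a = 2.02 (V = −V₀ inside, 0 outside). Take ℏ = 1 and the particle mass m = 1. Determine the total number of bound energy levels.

N = 8

The dimensionless depth is z₀ = a√(2mV₀)/ℏ = 2.02 × √(37.40) = 12.35.
The even/odd transcendental equations gain one root per π/2 in z₀, giving N = 1 + ⌊2z₀/π⌋ = 1 + ⌊7.864⌋ = 8.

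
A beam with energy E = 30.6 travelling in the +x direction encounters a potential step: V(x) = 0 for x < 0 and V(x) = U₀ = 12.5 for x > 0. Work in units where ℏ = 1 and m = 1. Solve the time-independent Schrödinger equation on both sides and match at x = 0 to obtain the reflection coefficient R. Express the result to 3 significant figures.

R = 0.0170

On each side the TISE gives plane waves with k = √(2m(E − V))/ℏ: k₁ = √(2·1·30.6) = 7.823, k₂ = √(2·1·18.1) = 6.017.
Matching ψ and ψ′ at x = 0 gives r = (k₁ − k₂)/(k₁ + k₂), so R = r² = 0.01704 and T = 1 − R = 0.9830.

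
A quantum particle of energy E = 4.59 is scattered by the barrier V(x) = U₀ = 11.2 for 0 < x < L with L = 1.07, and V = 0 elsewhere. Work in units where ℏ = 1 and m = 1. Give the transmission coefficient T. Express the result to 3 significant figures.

T = 0.00161

Since E < U₀ the interior solution is evanescent with decay constant κ = √(2m(U₀ − E))/ℏ = 3.636.
κL = 3.890, sinh(κL) = 24.46.
Matching ψ, ψ′ at both faces gives T = [1 + U₀² sinh²(κL) / (4E(U₀ − E))]⁻¹ = 1/619.2 = 0.00161.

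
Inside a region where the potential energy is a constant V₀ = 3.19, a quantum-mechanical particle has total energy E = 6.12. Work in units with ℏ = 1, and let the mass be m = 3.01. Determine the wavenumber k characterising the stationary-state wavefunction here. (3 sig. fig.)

k = 4.20

With E > V₀ the solution is oscillatory, ψ ∝ e^{±ikx} with k = √(2m(E − V₀))/ℏ.
k = √(2 × 3.01 × 2.93) = 4.200.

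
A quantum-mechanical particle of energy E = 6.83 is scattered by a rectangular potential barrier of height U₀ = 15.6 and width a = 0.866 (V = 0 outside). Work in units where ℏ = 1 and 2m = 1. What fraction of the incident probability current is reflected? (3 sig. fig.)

R = 0.977

Since E < U₀ the interior solution is evanescent with decay constant κ = √(2m(U₀ − E))/ℏ = 2.961.
κa = 2.565, sinh(κa) = 6.459.
Matching ψ, ψ′ at both faces gives T = [1 + U₀² sinh²(κa) / (4E(U₀ − E))]⁻¹ = 1/43.38 = 0.0231.
R = 1 − T = 0.977.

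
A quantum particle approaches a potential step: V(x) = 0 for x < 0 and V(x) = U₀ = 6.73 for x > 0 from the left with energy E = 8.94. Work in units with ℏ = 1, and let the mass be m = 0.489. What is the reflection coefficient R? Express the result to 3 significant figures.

On each side the TISE gives plane waves with k = √(2m(E − V))/ℏ: k₁ = √(2·0.489·8.94) = 2.957, k₂ = √(2·0.489·2.21) = 1.470.
Continuity of ψ and ψ′ at the step yields the reflection amplitude r = (k₁ − k₂)/(k₁ + k₂) = 0.3358; thus R = |r|² = 0.1128, T = 0.8872.

R = 0.113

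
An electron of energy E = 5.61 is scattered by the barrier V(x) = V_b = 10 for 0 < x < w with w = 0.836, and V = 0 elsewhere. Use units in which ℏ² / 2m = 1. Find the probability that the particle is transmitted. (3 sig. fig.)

Since E < V_b the interior solution is evanescent with decay constant κ = √(2m(V_b − E))/ℏ = 2.095.
κw = 1.752, sinh(κw) = 2.795.
Matching ψ, ψ′ at both faces gives T = [1 + V_b² sinh²(κw) / (4E(V_b − E))]⁻¹ = 1/8.931 = 0.112.

T = 0.112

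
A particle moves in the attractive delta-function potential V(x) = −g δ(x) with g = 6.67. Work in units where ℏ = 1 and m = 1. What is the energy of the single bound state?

E = -22.2

For x ≠ 0 the bound state is ψ ∝ e^{−κ|x|}; integrating the TISE across the delta gives the cusp condition 2κ = 2mg/ℏ², so κ = 6.670.
Then E = −ℏ²κ²/(2m) = −mg²/(2ℏ²) = -22.24.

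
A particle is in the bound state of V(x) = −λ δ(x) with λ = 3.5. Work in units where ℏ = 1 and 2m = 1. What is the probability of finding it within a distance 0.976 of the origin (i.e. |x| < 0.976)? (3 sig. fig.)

P = 0.967

The normalised bound state is ψ = √κ e^{−κ|x|} with κ = mλ/ℏ² = 1.750.
P(|x| < d) = ∫_{−d}^{d} κ e^{−2κ|x|} dx = 1 − e^{−2κd} = 1 − e^{−3.416} = 0.9672.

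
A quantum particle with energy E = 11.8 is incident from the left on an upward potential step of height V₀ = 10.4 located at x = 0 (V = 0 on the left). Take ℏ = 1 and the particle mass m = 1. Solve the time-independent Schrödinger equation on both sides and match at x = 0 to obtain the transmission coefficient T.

The wavenumbers are k₁ = √(2mE)/ℏ = 4.858 on the left and k₂ = √(2m(E − V₀))/ℏ = 1.673 on the right.
Matching ψ and ψ′ at x = 0 gives r = (k₁ − k₂)/(k₁ + k₂), so R = r² = 0.2378 and T = 1 − R = 0.7622.

T = 0.762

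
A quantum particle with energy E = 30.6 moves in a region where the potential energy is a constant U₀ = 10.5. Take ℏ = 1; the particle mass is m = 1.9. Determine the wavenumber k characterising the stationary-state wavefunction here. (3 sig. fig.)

k = 8.74

With E > U₀ the solution is oscillatory, ψ ∝ e^{±ikx} with k = √(2m(E − U₀))/ℏ.
k = √(2 × 1.9 × 20.1) = 8.740.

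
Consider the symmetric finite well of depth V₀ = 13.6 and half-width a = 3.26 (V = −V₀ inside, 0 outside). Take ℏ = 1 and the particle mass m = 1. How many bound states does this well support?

Define the well-strength parameter z₀ = (a/ℏ)√(2mV₀) = 3.26 × √(2·1·13.6) = 17.00.
The even/odd transcendental equations gain one root per π/2 in z₀, giving N = 1 + ⌊2z₀/π⌋ = 1 + ⌊10.82⌋ = 11.

N = 11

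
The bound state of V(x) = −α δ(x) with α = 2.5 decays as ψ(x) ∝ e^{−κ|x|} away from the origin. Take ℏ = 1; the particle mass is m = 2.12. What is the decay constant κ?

κ = 5.30

Integrating the TISE across x = 0 gives the cusp condition ψ'(0⁺) − ψ'(0⁻) = −(2mα/ℏ²)ψ(0).
With ψ ∝ e^{−κ|x|} this yields −2κ = −2mα/ℏ², so κ = mα/ℏ² = 5.300.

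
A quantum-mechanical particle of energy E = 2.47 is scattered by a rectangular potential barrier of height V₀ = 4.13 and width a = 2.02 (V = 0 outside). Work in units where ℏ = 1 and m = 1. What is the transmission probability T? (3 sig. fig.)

T = 0.00244

E < V₀: inside the barrier ψ ∝ e^{±κx} with κ = √(2m(V₀ − E))/ℏ = 1.822.
κa = 3.681, sinh(κa) = 19.82.
Matching ψ, ψ′ at both faces gives T = [1 + V₀² sinh²(κa) / (4E(V₀ − E))]⁻¹ = 1/409.7 = 0.00244.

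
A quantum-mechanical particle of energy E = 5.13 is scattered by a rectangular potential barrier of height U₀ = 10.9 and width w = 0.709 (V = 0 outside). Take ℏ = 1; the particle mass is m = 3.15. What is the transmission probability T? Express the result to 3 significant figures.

T = 0.000772

E < U₀: inside the barrier ψ ∝ e^{±κx} with κ = √(2m(U₀ − E))/ℏ = 6.029.
κw = 4.275, sinh(κw) = 35.92.
Matching ψ, ψ′ at both faces gives T = [1 + U₀² sinh²(κw) / (4E(U₀ − E))]⁻¹ = 1/1296 = 0.000772.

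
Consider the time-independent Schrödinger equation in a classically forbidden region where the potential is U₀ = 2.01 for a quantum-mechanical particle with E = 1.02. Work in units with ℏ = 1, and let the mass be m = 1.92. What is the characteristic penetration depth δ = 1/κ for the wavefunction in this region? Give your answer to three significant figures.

Since E < U₀ the TISE in this region is ψ'' = κ²ψ with κ = √(2m(U₀ − E))/ℏ.
κ = √(2 × 1.92 × 0.99) = 1.950. The penetration depth is δ = 1/κ = 0.513.

δ = 0.513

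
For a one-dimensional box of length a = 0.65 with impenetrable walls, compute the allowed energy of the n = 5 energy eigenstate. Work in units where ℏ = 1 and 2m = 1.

The infinite-well eigenfunctions ψ_n = √(2/a) sin(nπx/a) vanish at both walls, giving E_n = n²π²ℏ²/(2ma²).
E_5 = 5² × π² / (2 × 0.5 × 0.65²) = 584.0.

E = 584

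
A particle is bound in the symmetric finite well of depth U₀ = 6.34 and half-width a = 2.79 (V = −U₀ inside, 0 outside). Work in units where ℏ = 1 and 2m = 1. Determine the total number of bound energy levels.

N = 5

The dimensionless depth is z₀ = a√(2mU₀)/ℏ = 2.79 × √(6.340) = 7.025.
The even/odd transcendental equations gain one root per π/2 in z₀, giving N = 1 + ⌊2z₀/π⌋ = 1 + ⌊4.472⌋ = 5.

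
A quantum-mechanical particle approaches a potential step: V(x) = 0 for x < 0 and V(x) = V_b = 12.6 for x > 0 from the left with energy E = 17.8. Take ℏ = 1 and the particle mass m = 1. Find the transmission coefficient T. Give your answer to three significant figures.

The wavenumbers are k₁ = √(2mE)/ℏ = 5.967 on the left and k₂ = √(2m(E − V_b))/ℏ = 3.225 on the right.
Continuity of ψ and ψ′ at the step yields the reflection amplitude r = (k₁ − k₂)/(k₁ + k₂) = 0.2983; thus R = |r|² = 0.08897, T = 0.9110.

T = 0.911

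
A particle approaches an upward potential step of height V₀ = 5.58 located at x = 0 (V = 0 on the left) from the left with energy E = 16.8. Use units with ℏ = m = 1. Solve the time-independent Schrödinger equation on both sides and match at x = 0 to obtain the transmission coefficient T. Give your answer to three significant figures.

The wavenumbers are k₁ = √(2mE)/ℏ = 5.797 on the left and k₂ = √(2m(E − V₀))/ℏ = 4.737 on the right.
Matching ψ and ψ′ at x = 0 gives r = (k₁ − k₂)/(k₁ + k₂), so R = r² = 0.01012 and T = 1 − R = 0.9899.

T = 0.990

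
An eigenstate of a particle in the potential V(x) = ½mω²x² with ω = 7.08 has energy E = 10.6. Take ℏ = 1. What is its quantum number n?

Invert E_n = (n + ½)ℏω: n = E/ℏω − ½ = 0.997, so n = 1.

n = 1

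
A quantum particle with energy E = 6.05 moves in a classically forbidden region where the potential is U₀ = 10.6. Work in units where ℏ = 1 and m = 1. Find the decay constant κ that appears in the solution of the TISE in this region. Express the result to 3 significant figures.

κ = 3.02

Since E < U₀ the TISE in this region is ψ'' = κ²ψ with κ = √(2m(U₀ − E))/ℏ.
κ = √(2 × 1 × 4.55) = 3.017.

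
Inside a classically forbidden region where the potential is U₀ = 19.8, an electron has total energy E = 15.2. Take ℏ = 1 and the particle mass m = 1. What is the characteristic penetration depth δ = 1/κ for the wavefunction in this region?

Since E < U₀ the TISE in this region is ψ'' = κ²ψ with κ = √(2m(U₀ − E))/ℏ.
κ = √(2 × 1 × 4.6) = 3.033. The penetration depth is δ = 1/κ = 0.330.

δ = 0.330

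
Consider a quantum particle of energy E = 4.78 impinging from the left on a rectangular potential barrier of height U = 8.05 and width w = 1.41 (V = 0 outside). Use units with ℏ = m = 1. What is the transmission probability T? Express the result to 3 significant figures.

T = 0.00284

Since E < U the interior solution is evanescent with decay constant κ = √(2m(U − E))/ℏ = 2.557.
κw = 3.606, sinh(κw) = 18.39.
Matching ψ, ψ′ at both faces gives T = [1 + U² sinh²(κw) / (4E(U − E))]⁻¹ = 1/351.6 = 0.00284.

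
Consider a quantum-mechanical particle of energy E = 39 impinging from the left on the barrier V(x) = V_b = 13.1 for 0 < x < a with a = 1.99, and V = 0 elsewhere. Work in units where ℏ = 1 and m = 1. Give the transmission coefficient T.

T = 0.961

Above the barrier the interior wavenumber is k₂ = √(2m(E − V_b))/ℏ = 7.197, giving phase k₂a = 14.32.
Matching at both interfaces gives T⁻¹ = 1 + V_b² sin²(k₂a) / [4E(E − V_b)] = 1.041, hence T = 0.961.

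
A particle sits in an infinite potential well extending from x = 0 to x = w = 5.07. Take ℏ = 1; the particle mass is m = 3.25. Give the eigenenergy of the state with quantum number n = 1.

The infinite-well eigenfunctions ψ_n = √(2/w) sin(nπx/w) vanish at both walls, giving E_n = n²π²ℏ²/(2mw²).
E_1 = 1² × π² / (2 × 3.25 × 5.07²) = 0.05907.

E = 0.0591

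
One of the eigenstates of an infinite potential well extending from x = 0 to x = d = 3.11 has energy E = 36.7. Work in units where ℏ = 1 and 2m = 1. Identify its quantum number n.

For an infinite well E_n = n²π²ℏ²/(2md²), so n = (d/πℏ)√(2mE).
n = (3.11/π) × √(2 × 0.5 × 36.7) = 5.997 → n = 6.

n = 6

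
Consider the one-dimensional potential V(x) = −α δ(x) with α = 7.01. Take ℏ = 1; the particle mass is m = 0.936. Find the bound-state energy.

E = -23.0

The bound state is ψ(x) = √κ e^{−κ|x|}. The derivative jump ψ'(0⁺) − ψ'(0⁻) = −(2mα/ℏ²)ψ(0) fixes κ = mα/ℏ² = 6.561.
Then E = −ℏ²κ²/(2m) = −mα²/(2ℏ²) = -23.00.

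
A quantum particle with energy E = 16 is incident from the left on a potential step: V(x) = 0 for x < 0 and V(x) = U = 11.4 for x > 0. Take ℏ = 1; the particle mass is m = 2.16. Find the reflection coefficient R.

R = 0.0912

The wavenumbers are k₁ = √(2mE)/ℏ = 8.314 on the left and k₂ = √(2m(E − U))/ℏ = 4.458 on the right.
Continuity of ψ and ψ′ at the step yields the reflection amplitude r = (k₁ − k₂)/(k₁ + k₂) = 0.3019; thus R = |r|² = 0.09116, T = 0.9088.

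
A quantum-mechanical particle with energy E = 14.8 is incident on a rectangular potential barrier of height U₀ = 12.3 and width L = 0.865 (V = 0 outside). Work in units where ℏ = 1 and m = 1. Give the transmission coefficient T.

T = 0.528

E > U₀: inside the barrier k₂ = √(2m(E − U₀))/ℏ = 2.236, k₂L = 1.934.
T = [1 + U₀² sin²(k₂L) / (4E(E − U₀))]⁻¹ = 1/1.893 = 0.528.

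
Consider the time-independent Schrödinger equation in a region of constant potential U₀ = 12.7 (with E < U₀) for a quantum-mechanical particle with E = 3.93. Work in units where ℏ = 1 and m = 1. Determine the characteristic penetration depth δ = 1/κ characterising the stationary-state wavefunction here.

δ = 0.239

Since E < U₀ the TISE in this region is ψ'' = κ²ψ with κ = √(2m(U₀ − E))/ℏ.
κ = √(2 × 1 × 8.77) = 4.188. The penetration depth is δ = 1/κ = 0.239.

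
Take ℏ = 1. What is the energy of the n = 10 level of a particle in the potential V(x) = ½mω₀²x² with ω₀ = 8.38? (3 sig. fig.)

E = 88.0

Using E_n = (n + ½)ℏω₀: E_10 = 10.5 × 8.38 = 87.99.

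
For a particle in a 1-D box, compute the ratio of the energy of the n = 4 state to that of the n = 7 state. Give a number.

E_n = n²π²ℏ²/(2mL²) so the ratio is n₂²/n₁² = 16/49 = 0.326531.

0.326531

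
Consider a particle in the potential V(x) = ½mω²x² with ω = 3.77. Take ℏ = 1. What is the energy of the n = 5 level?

The oscillator eigenvalues are E_n = ℏω(n + ½), so E_5 = 3.77 × 5.5 = 20.74.

E = 20.7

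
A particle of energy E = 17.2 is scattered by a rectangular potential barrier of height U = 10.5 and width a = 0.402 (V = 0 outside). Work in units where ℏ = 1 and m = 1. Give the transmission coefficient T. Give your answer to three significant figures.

T = 0.809

Above the barrier the interior wavenumber is k₂ = √(2m(E − U))/ℏ = 3.661, giving phase k₂a = 1.472.
Matching at both interfaces gives T⁻¹ = 1 + U² sin²(k₂a) / [4E(E − U)] = 1.237, hence T = 0.809.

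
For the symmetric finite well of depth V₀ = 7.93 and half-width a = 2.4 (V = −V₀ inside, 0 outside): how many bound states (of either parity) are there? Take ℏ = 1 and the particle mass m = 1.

N = 7

Define the well-strength parameter z₀ = (a/ℏ)√(2mV₀) = 2.4 × √(2·1·7.93) = 9.558.
A new bound state (alternating even/odd) appears each time z₀ passes a multiple of π/2, so N = ⌊2z₀/π⌋ + 1 = ⌊6.085⌋ + 1 = 7.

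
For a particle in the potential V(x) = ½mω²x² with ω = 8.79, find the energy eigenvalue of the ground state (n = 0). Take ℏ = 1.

Using E_n = (n + ½)ℏω: E_0 = 0.5 × 8.79 = 4.395.

E = 4.40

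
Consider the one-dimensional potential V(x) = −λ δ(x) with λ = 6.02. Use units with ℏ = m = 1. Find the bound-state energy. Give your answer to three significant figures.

The bound state is ψ(x) = √κ e^{−κ|x|}. The derivative jump ψ'(0⁺) − ψ'(0⁻) = −(2mλ/ℏ²)ψ(0) fixes κ = mλ/ℏ² = 6.020.
Then E = −ℏ²κ²/(2m) = −mλ²/(2ℏ²) = -18.12.

E = -18.1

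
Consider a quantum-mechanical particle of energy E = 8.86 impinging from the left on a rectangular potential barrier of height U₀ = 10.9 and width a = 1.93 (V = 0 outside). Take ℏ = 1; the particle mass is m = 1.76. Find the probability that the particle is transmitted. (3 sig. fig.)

T = 0.0000784

E < U₀: inside the barrier ψ ∝ e^{±κx} with κ = √(2m(U₀ − E))/ℏ = 2.680.
κa = 5.172, sinh(κa) = 88.12.
Matching ψ, ψ′ at both faces gives T = [1 + U₀² sinh²(κa) / (4E(U₀ − E))]⁻¹ = 1/12760 = 0.0000784.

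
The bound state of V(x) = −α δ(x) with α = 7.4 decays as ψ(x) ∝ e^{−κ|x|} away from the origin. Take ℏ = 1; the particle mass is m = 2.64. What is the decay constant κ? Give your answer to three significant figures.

κ = 19.5

Integrate −(ℏ²/2m)ψ'' − αδ(x)ψ = Eψ from −ε to +ε: the ψ'' term gives ψ'(0⁺) − ψ'(0⁻) and the δ term gives −(2mα/ℏ²)ψ(0).
With ψ ∝ e^{−κ|x|} this yields −2κ = −2mα/ℏ², so κ = mα/ℏ² = 19.54.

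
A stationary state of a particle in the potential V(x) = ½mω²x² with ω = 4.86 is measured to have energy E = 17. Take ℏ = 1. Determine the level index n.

E_n = ℏω(n + ½) ⇒ n = E/(ℏω) − ½ = 17/4.86 − 0.5 = 2.998 → n = 3.

n = 3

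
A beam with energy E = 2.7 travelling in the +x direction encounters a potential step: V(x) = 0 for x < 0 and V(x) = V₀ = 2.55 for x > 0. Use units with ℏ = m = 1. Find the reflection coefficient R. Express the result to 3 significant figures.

The wavenumbers are k₁ = √(2mE)/ℏ = 2.324 on the left and k₂ = √(2m(E − V₀))/ℏ = 0.5477 on the right.
Continuity of ψ and ψ′ at the step yields the reflection amplitude r = (k₁ − k₂)/(k₁ + k₂) = 0.6185; thus R = |r|² = 0.3826, T = 0.6174.

R = 0.383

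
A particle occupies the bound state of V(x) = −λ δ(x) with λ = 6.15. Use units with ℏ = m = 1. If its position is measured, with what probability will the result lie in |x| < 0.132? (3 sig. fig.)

The normalised bound state is ψ = √κ e^{−κ|x|} with κ = mλ/ℏ² = 6.150.
P(|x| < d) = ∫_{−d}^{d} κ e^{−2κ|x|} dx = 1 − e^{−2κd} = 1 − e^{−1.624} = 0.8028.

P = 0.803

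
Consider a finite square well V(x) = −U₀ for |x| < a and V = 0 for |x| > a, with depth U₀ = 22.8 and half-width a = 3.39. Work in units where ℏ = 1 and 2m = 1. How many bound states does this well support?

N = 11

The dimensionless depth is z₀ = a√(2mU₀)/ℏ = 3.39 × √(22.80) = 16.19.
The even/odd transcendental equations gain one root per π/2 in z₀, giving N = 1 + ⌊2z₀/π⌋ = 1 + ⌊10.30⌋ = 11.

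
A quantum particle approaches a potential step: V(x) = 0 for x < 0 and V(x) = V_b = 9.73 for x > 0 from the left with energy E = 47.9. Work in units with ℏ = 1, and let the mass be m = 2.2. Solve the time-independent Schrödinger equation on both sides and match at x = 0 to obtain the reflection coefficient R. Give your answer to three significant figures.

On each side the TISE gives plane waves with k = √(2m(E − V))/ℏ: k₁ = √(2·2.2·47.9) = 14.52, k₂ = √(2·2.2·38.17) = 12.96.
Continuity of ψ and ψ′ at the step yields the reflection amplitude r = (k₁ − k₂)/(k₁ + k₂) = 0.05671; thus R = |r|² = 0.003216, T = 0.9968.

R = 0.00322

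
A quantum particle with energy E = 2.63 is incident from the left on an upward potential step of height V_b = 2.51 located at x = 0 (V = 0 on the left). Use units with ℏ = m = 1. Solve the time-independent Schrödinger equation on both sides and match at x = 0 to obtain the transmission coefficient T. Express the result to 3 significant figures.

On each side the TISE gives plane waves with k = √(2m(E − V))/ℏ: k₁ = √(2·1·2.63) = 2.293, k₂ = √(2·1·0.12) = 0.4899.
Continuity of ψ and ψ′ at the step yields the reflection amplitude r = (k₁ − k₂)/(k₁ + k₂) = 0.6480; thus R = |r|² = 0.4199, T = 0.5801.

T = 0.580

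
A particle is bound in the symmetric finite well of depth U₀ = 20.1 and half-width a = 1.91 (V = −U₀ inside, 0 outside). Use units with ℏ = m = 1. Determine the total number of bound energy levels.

Define the well-strength parameter z₀ = (a/ℏ)√(2mU₀) = 1.91 × √(2·1·20.1) = 12.11.
The even/odd transcendental equations gain one root per π/2 in z₀, giving N = 1 + ⌊2z₀/π⌋ = 1 + ⌊7.710⌋ = 8.

N = 8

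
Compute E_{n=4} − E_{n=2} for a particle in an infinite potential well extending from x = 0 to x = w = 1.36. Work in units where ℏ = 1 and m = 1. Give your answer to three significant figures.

ΔE = 32.0

E_n = n²π²ℏ²/(2mw²), so ΔE = (4² − 2²) π²ℏ²/(2mw²).
ΔE = 12 × π² / (2 × 1 × 1.36²) = 32.02.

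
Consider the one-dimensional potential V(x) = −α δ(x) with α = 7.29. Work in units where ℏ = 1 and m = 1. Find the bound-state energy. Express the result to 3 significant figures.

E = -26.6

For x ≠ 0 the bound state is ψ ∝ e^{−κ|x|}; integrating the TISE across the delta gives the cusp condition 2κ = 2mα/ℏ², so κ = 7.290.
Then E = −ℏ²κ²/(2m) = −mα²/(2ℏ²) = -26.57.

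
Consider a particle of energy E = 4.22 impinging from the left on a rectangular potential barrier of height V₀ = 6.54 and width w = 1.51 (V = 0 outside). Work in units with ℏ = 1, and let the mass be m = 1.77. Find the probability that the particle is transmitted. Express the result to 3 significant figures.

T = 0.000638

Since E < V₀ the interior solution is evanescent with decay constant κ = √(2m(V₀ − E))/ℏ = 2.866.
κw = 4.327, sinh(κw) = 37.87.
Matching ψ, ψ′ at both faces gives T = [1 + V₀² sinh²(κw) / (4E(V₀ − E))]⁻¹ = 1/1567 = 0.000638.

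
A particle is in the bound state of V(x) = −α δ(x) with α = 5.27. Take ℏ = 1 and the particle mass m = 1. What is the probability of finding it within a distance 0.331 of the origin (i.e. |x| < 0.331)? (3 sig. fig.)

P = 0.969

The normalised bound state is ψ = √κ e^{−κ|x|} with κ = mα/ℏ² = 5.270.
P(|x| < d) = ∫_{−d}^{d} κ e^{−2κ|x|} dx = 1 − e^{−2κd} = 1 − e^{−3.489} = 0.9695.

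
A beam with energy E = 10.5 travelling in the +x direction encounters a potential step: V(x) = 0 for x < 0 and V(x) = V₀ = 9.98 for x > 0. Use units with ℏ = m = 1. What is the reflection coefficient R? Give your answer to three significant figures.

On each side the TISE gives plane waves with k = √(2m(E − V))/ℏ: k₁ = √(2·1·10.5) = 4.583, k₂ = √(2·1·0.52) = 1.020.
Continuity of ψ and ψ′ at the step yields the reflection amplitude r = (k₁ − k₂)/(k₁ + k₂) = 0.6359; thus R = |r|² = 0.4044, T = 0.5956.

R = 0.404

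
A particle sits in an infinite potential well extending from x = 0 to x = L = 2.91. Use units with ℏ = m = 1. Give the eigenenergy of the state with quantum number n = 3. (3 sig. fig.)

The infinite-well eigenfunctions ψ_n = √(2/L) sin(nπx/L) vanish at both walls, giving E_n = n²π²ℏ²/(2mL²).
E_3 = 3² × π² / (2 × 1 × 2.91²) = 5.245.

E = 5.24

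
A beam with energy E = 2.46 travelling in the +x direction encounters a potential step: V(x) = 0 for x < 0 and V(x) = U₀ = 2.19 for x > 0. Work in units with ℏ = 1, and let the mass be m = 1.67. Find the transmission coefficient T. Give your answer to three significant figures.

T = 0.748

On each side the TISE gives plane waves with k = √(2m(E − V))/ℏ: k₁ = √(2·1.67·2.46) = 2.866, k₂ = √(2·1.67·0.27) = 0.9496.
Continuity of ψ and ψ′ at the step yields the reflection amplitude r = (k₁ − k₂)/(k₁ + k₂) = 0.5023; thus R = |r|² = 0.2523, T = 0.7477.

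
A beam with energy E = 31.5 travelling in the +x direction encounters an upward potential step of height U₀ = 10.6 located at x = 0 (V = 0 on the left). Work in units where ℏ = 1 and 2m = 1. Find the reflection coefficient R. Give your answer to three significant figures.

R = 0.0104

The wavenumbers are k₁ = √(2mE)/ℏ = 5.612 on the left and k₂ = √(2m(E − U₀))/ℏ = 4.572 on the right.
Matching ψ and ψ′ at x = 0 gives r = (k₁ − k₂)/(k₁ + k₂), so R = r² = 0.01045 and T = 1 − R = 0.9896.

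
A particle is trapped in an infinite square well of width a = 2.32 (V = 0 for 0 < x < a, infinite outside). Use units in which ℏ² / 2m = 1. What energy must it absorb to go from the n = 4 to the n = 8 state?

E_n = n²π²ℏ²/(2ma²), so ΔE = (8² − 4²) π²ℏ²/(2ma²).
ΔE = 48 × π² / (2 × 0.5 × 2.32²) = 88.02.

ΔE = 88.0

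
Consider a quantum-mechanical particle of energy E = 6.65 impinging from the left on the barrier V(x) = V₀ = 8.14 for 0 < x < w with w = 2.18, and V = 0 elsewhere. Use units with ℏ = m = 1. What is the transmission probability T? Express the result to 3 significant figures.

T = 0.00129

Since E < V₀ the interior solution is evanescent with decay constant κ = √(2m(V₀ − E))/ℏ = 1.726.
κw = 3.763, sinh(κw) = 21.53.
The exact tunnelling result is T⁻¹ = 1 + V₀² sinh²(κw) / [4E(V₀ − E)] = 776.1, so T = 0.00129.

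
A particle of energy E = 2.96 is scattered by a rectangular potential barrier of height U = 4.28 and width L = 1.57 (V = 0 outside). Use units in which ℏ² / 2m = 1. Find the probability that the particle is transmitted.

Since E < U the interior solution is evanescent with decay constant κ = √(2m(U − E))/ℏ = 1.149.
κL = 1.804, sinh(κL) = 2.954.
Matching ψ, ψ′ at both faces gives T = [1 + U² sinh²(κL) / (4E(U − E))]⁻¹ = 1/11.23 = 0.0891.

T = 0.0891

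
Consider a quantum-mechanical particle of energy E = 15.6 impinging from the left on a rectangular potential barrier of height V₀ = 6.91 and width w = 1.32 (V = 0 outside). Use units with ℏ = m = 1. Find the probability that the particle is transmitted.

T = 0.958

Above the barrier the interior wavenumber is k₂ = √(2m(E − V₀))/ℏ = 4.169, giving phase k₂w = 5.503.
Matching at both interfaces gives T⁻¹ = 1 + V₀² sin²(k₂w) / [4E(E − V₀)] = 1.044, hence T = 0.958.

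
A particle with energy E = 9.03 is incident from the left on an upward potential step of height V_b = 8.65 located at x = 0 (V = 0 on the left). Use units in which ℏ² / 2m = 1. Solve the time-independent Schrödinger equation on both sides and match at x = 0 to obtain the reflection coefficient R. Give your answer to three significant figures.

On each side the TISE gives plane waves with k = √(2m(E − V))/ℏ: k₁ = √(2·½·9.03) = 3.005, k₂ = √(2·½·0.38) = 0.6164.
Continuity of ψ and ψ′ at the step yields the reflection amplitude r = (k₁ − k₂)/(k₁ + k₂) = 0.6596; thus R = |r|² = 0.4350, T = 0.5650.

R = 0.435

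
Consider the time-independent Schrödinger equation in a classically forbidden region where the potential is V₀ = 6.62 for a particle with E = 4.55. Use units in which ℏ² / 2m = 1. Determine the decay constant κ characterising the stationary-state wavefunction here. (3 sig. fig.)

κ = 1.44

Since E < V₀ the TISE in this region is ψ'' = κ²ψ with κ = √(2m(V₀ − E))/ℏ.
κ = √(2 × 0.5 × 2.07) = 1.439.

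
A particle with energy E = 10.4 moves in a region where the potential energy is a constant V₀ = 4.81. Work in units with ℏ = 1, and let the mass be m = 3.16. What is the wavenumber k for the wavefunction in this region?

k = 5.94

With E > V₀ the solution is oscillatory, ψ ∝ e^{±ikx} with k = √(2m(E − V₀))/ℏ.
k = √(2 × 3.16 × 5.59) = 5.944.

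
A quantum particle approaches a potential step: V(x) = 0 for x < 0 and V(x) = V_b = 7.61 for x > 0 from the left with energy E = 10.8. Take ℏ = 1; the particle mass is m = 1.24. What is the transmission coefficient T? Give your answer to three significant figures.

On each side the TISE gives plane waves with k = √(2m(E − V))/ℏ: k₁ = √(2·1.24·10.8) = 5.175, k₂ = √(2·1.24·3.19) = 2.813.
Continuity of ψ and ψ′ at the step yields the reflection amplitude r = (k₁ − k₂)/(k₁ + k₂) = 0.2958; thus R = |r|² = 0.08748, T = 0.9125.

T = 0.913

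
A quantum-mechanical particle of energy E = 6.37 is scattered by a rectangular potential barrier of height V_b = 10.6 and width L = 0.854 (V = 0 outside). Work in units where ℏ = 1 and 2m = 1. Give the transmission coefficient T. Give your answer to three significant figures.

T = 0.108

E < V_b: inside the barrier ψ ∝ e^{±κx} with κ = √(2m(V_b − E))/ℏ = 2.057.
κL = 1.756, sinh(κL) = 2.809.
The exact tunnelling result is T⁻¹ = 1 + V_b² sinh²(κL) / [4E(V_b − E)] = 9.229, so T = 0.108.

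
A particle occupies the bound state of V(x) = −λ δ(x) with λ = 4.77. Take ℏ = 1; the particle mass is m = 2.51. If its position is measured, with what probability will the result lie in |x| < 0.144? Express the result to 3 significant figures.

P = 0.968

The normalised bound state is ψ = √κ e^{−κ|x|} with κ = mλ/ℏ² = 11.97.
P(|x| < d) = ∫_{−d}^{d} κ e^{−2κ|x|} dx = 1 − e^{−2κd} = 1 − e^{−3.448} = 0.9682.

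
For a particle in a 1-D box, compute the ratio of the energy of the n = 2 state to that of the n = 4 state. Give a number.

E_n = n²π²ℏ²/(2mL²) so the ratio is n₂²/n₁² = 4/16 = 0.25.

0.25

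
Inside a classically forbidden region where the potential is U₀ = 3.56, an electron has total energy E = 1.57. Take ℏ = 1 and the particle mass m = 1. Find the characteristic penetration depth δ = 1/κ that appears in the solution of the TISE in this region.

Since E < U₀ the TISE in this region is ψ'' = κ²ψ with κ = √(2m(U₀ − E))/ℏ.
κ = √(2 × 1 × 1.99) = 1.995. The penetration depth is δ = 1/κ = 0.501.

δ = 0.501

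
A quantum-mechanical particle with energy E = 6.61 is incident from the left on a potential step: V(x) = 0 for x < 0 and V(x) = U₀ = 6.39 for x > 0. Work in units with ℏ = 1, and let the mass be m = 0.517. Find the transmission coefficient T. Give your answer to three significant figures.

The wavenumbers are k₁ = √(2mE)/ℏ = 2.614 on the left and k₂ = √(2m(E − U₀))/ℏ = 0.4769 on the right.
Continuity of ψ and ψ′ at the step yields the reflection amplitude r = (k₁ − k₂)/(k₁ + k₂) = 0.6914; thus R = |r|² = 0.4781, T = 0.5219.

T = 0.522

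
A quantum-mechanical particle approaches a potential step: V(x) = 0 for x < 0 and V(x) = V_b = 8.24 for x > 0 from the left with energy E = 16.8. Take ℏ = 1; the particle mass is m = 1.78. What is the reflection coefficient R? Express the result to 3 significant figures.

On each side the TISE gives plane waves with k = √(2m(E − V))/ℏ: k₁ = √(2·1.78·16.8) = 7.734, k₂ = √(2·1.78·8.56) = 5.520.
Matching ψ and ψ′ at x = 0 gives r = (k₁ − k₂)/(k₁ + k₂), so R = r² = 0.02789 and T = 1 − R = 0.9721.

R = 0.0279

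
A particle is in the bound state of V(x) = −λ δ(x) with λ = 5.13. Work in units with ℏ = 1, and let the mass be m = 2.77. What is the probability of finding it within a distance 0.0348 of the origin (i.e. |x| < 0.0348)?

The normalised bound state is ψ = √κ e^{−κ|x|} with κ = mλ/ℏ² = 14.21.
P(|x| < d) = ∫_{−d}^{d} κ e^{−2κ|x|} dx = 1 − e^{−2κd} = 1 − e^{−0.9890} = 0.6281.

P = 0.628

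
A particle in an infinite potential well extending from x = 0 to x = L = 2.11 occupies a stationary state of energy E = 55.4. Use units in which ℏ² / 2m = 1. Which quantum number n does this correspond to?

For an infinite well E_n = n²π²ℏ²/(2mL²), so n = (L/πℏ)√(2mE).
n = (2.11/π) × √(2 × 0.5 × 55.4) = 4.999 → n = 5.

n = 5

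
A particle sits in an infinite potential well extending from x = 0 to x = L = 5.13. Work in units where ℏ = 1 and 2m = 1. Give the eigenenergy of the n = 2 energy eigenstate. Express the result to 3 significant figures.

The infinite-well eigenfunctions ψ_n = √(2/L) sin(nπx/L) vanish at both walls, giving E_n = n²π²ℏ²/(2mL²).
E_2 = 2² × π² / (2 × 0.5 × 5.13²) = 1.500.

E = 1.50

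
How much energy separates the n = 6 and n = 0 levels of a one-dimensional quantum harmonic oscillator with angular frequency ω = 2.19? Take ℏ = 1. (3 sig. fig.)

E_n = ℏω(n + ½), so ΔE = (6 − 0) ℏω = 6 × 2.19 = 13.14.

ΔE = 13.1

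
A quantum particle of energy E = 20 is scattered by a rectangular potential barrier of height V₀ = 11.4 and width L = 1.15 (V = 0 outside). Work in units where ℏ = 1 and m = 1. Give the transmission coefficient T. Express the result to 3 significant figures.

T = 0.842

E > V₀: inside the barrier k₂ = √(2m(E − V₀))/ℏ = 4.147, k₂L = 4.769.
T = [1 + V₀² sin²(k₂L) / (4E(E − V₀))]⁻¹ = 1/1.188 = 0.842.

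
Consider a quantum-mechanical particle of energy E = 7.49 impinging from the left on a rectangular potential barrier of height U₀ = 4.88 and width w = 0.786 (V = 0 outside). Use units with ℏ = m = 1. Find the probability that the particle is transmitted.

T = 0.776

E > U₀: inside the barrier k₂ = √(2m(E − U₀))/ℏ = 2.285, k₂w = 1.796.
Matching at both interfaces gives T⁻¹ = 1 + U₀² sin²(k₂w) / [4E(E − U₀)] = 1.289, hence T = 0.776.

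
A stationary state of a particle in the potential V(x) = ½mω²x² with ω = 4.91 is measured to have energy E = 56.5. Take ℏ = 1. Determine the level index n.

n = 11

E_n = ℏω(n + ½) ⇒ n = E/(ℏω) − ½ = 56.5/4.91 − 0.5 = 11.007 → n = 11.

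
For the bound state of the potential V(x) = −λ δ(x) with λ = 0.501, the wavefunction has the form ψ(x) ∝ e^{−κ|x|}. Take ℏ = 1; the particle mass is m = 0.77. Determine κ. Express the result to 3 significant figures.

κ = 0.386

Integrate −(ℏ²/2m)ψ'' − λδ(x)ψ = Eψ from −ε to +ε: the ψ'' term gives ψ'(0⁺) − ψ'(0⁻) and the δ term gives −(2mλ/ℏ²)ψ(0).
With ψ ∝ e^{−κ|x|} this yields −2κ = −2mλ/ℏ², so κ = mλ/ℏ² = 0.3858.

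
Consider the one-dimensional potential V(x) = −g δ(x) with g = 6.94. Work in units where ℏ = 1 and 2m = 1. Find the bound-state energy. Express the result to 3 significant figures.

For x ≠ 0 the bound state is ψ ∝ e^{−κ|x|}; integrating the TISE across the delta gives the cusp condition 2κ = 2mg/ℏ², so κ = 3.470.
Then E = −ℏ²κ²/(2m) = −mg²/(2ℏ²) = -12.04.

E = -12.0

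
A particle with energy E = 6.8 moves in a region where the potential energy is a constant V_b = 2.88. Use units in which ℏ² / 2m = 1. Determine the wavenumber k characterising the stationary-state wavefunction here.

With E > V_b the solution is oscillatory, ψ ∝ e^{±ikx} with k = √(2m(E − V_b))/ℏ.
k = √(2 × 0.5 × 3.92) = 1.980.

k = 1.98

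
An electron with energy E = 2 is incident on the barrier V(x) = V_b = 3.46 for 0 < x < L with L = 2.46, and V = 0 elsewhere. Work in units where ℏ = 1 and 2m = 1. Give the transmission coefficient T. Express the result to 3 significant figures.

Since E < V_b the interior solution is evanescent with decay constant κ = √(2m(V_b − E))/ℏ = 1.208.
κL = 2.972, sinh(κL) = 9.744.
The exact tunnelling result is T⁻¹ = 1 + V_b² sinh²(κL) / [4E(V_b − E)] = 98.32, so T = 0.0102.

T = 0.0102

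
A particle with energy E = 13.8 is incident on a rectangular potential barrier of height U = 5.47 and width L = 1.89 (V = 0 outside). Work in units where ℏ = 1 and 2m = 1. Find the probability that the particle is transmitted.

Above the barrier the interior wavenumber is k₂ = √(2m(E − U))/ℏ = 2.886, giving phase k₂L = 5.455.
T = [1 + U² sin²(k₂L) / (4E(E − U))]⁻¹ = 1/1.035 = 0.966.

T = 0.966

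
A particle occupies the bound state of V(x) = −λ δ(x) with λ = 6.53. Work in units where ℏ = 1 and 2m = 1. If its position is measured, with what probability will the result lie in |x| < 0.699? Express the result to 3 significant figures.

The normalised bound state is ψ = √κ e^{−κ|x|} with κ = mλ/ℏ² = 3.265.
P(|x| < d) = ∫_{−d}^{d} κ e^{−2κ|x|} dx = 1 − e^{−2κd} = 1 − e^{−4.564} = 0.9896.

P = 0.990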